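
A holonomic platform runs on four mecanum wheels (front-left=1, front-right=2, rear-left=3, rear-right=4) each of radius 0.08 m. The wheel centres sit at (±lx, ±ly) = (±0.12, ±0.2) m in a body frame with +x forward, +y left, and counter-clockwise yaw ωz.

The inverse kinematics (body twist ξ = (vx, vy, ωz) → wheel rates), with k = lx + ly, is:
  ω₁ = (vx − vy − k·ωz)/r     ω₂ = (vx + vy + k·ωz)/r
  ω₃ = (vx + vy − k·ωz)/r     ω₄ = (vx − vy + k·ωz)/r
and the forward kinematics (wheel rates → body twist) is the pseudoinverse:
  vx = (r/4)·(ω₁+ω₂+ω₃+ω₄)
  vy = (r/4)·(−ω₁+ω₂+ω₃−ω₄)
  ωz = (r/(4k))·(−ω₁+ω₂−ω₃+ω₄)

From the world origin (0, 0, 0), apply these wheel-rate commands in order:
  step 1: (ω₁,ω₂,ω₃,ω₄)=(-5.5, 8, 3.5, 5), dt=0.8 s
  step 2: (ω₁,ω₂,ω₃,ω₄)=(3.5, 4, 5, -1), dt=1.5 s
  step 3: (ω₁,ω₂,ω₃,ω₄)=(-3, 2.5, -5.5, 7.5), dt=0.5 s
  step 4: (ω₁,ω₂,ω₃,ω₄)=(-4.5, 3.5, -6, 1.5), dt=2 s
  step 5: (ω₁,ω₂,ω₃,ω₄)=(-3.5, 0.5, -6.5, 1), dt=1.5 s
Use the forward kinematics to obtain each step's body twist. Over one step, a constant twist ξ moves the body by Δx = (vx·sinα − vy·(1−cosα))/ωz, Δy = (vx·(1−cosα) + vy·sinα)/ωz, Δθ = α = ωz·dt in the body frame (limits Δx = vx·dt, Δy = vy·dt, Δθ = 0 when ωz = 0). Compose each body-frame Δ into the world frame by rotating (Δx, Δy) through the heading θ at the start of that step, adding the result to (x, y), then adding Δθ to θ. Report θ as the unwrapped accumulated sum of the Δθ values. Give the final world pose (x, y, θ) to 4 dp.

step 1: ξ=(vx,vy,ωz)=(0.2200, 0.2400, 0.9375), dt=0.8 → body Δ=(0.0913, 0.2375, 0.7500) → world pose (0.0913, 0.2375, 0.7500)
step 2: ξ=(vx,vy,ωz)=(0.2300, 0.1300, -0.3438), dt=1.5 → body Δ=(0.3791, 0.0995, -0.5156) → world pose (0.3008, 0.5687, 0.2344)
step 3: ξ=(vx,vy,ωz)=(0.0300, -0.1500, 1.1562), dt=0.5 → body Δ=(0.0353, -0.0667, 0.5781) → world pose (0.3506, 0.5120, 0.8125)
step 4: ξ=(vx,vy,ωz)=(-0.1100, 0.0100, 0.9688), dt=2.0 → body Δ=(-0.1200, -0.1446, 1.9375) → world pose (0.3731, 0.3254, 2.7500)
step 5: ξ=(vx,vy,ωz)=(-0.1700, -0.0700, 0.7188), dt=1.5 → body Δ=(-0.1571, -0.2105, 1.0781) → world pose (0.5986, 0.4600, 3.8281)

(0.5986, 0.4600, 3.8281)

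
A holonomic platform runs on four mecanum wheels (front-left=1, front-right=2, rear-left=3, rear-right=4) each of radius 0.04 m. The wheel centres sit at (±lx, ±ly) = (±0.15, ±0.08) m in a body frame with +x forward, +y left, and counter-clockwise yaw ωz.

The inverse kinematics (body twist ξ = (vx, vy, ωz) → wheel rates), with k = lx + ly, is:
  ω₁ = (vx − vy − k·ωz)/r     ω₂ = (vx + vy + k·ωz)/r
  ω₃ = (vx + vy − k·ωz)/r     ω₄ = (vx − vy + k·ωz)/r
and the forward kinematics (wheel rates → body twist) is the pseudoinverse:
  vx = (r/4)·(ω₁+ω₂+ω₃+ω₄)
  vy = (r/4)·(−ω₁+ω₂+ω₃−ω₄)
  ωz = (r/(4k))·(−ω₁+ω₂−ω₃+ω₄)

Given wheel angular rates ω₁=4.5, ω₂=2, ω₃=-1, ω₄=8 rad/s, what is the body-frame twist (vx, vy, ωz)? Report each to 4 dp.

(0.1350, -0.1150, 0.2826)

k = lx + ly = 0.15 + 0.08 = 0.2300
ω₁+ω₂+ω₃+ω₄ = 13.5000  →  vx = (0.04/4)·13.5000 = 0.1350
−ω₁+ω₂+ω₃−ω₄ = -11.5000  →  vy = (0.04/4)·-11.5000 = -0.1150
−ω₁+ω₂−ω₃+ω₄ = 6.5000  →  ωz = (0.04/0.9200)·6.5000 = 0.2826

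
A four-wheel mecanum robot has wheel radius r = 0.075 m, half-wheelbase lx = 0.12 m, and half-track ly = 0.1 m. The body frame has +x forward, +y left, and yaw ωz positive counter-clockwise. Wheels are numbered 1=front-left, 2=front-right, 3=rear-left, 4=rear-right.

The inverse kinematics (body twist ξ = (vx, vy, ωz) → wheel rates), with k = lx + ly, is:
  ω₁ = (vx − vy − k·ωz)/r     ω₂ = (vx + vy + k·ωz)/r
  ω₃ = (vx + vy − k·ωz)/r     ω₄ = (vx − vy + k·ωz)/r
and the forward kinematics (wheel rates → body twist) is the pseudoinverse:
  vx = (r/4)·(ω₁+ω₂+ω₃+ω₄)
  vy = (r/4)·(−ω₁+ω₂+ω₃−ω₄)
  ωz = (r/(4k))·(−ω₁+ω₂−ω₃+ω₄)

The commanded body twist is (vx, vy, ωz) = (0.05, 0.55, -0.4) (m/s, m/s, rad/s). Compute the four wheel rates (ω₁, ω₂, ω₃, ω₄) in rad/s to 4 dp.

k = lx + ly = 0.12 + 0.1 = 0.2200;  k·ωz = 0.2200·-0.4 = -0.0880
ω₁ (FL) = (vx − vy − k·ωz)/r = -0.4120/0.075 = -5.4933
ω₂ (FR) = (vx + vy + k·ωz)/r = 0.5120/0.075 = 6.8267
ω₃ (RL) = (vx + vy − k·ωz)/r = 0.6880/0.075 = 9.1733
ω₄ (RR) = (vx − vy + k·ωz)/r = -0.5880/0.075 = -7.8400

(-5.4933, 6.8267, 9.1733, -7.8400)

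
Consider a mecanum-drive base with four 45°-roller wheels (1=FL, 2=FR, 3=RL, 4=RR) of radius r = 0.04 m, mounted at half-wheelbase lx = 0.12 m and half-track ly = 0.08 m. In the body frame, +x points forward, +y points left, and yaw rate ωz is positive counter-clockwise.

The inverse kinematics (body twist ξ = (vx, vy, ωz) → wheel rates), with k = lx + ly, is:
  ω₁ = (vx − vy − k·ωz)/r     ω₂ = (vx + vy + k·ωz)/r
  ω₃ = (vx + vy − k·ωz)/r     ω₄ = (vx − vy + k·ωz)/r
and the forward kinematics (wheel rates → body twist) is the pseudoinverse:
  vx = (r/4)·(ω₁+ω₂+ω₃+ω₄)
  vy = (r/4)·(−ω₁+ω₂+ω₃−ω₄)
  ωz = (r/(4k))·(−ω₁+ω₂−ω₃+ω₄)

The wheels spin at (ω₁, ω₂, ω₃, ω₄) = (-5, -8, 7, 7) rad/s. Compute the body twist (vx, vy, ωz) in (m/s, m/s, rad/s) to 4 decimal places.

k = lx + ly = 0.12 + 0.08 = 0.2000
ω₁+ω₂+ω₃+ω₄ = 1.0000  →  vx = (0.04/4)·1.0000 = 0.0100
−ω₁+ω₂+ω₃−ω₄ = -3.0000  →  vy = (0.04/4)·-3.0000 = -0.0300
−ω₁+ω₂−ω₃+ω₄ = -3.0000  →  ωz = (0.04/0.8000)·-3.0000 = -0.1500

(0.0100, -0.0300, -0.1500)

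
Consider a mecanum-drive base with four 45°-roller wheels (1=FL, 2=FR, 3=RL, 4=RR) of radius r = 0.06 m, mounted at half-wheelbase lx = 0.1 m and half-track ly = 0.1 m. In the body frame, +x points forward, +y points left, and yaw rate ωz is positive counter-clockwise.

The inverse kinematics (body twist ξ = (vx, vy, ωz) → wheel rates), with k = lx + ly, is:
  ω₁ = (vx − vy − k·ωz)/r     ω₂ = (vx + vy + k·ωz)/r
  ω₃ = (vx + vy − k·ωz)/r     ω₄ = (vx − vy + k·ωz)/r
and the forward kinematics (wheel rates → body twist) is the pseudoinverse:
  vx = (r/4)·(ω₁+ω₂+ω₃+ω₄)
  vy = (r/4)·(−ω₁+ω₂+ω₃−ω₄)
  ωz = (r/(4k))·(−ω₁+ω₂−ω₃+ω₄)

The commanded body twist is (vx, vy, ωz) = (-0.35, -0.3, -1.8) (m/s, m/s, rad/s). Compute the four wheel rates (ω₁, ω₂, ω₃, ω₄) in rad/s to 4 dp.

k = lx + ly = 0.1 + 0.1 = 0.2000;  k·ωz = 0.2000·-1.8 = -0.3600
ω₁ (FL) = (vx − vy − k·ωz)/r = 0.3100/0.06 = 5.1667
ω₂ (FR) = (vx + vy + k·ωz)/r = -1.0100/0.06 = -16.8333
ω₃ (RL) = (vx + vy − k·ωz)/r = -0.2900/0.06 = -4.8333
ω₄ (RR) = (vx − vy + k·ωz)/r = -0.4100/0.06 = -6.8333

(5.1667, -16.8333, -4.8333, -6.8333)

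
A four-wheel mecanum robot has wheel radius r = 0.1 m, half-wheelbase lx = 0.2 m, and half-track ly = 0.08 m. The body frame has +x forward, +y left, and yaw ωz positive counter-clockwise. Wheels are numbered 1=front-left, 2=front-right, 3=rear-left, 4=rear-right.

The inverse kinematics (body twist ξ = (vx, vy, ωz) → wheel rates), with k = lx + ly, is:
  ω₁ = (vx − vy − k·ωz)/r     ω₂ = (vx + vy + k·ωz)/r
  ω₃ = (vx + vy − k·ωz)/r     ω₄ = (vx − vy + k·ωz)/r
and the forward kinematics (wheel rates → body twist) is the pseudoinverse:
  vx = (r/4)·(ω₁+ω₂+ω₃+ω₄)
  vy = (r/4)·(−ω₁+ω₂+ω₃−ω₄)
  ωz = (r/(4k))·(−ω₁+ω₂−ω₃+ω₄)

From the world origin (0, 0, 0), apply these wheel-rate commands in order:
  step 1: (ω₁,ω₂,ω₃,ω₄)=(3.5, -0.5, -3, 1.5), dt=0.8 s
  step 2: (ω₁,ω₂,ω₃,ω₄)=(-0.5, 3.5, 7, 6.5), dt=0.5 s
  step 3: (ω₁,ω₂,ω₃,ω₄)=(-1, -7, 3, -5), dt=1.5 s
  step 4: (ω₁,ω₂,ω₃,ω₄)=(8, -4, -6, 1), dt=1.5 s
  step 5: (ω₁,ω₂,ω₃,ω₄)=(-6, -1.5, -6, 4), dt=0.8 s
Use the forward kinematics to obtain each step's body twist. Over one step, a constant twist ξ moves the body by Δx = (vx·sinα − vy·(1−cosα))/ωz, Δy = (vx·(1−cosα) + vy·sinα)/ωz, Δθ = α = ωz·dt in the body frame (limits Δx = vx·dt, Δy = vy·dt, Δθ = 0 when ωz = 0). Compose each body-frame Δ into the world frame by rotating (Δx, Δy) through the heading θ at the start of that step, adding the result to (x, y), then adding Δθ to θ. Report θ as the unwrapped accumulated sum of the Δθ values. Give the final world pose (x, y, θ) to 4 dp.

(-0.6305, 0.7142, -1.3170)

step 1: ξ=(vx,vy,ωz)=(0.0375, -0.2125, 0.0446), dt=0.8 → body Δ=(0.0330, -0.1694, 0.0357) → world pose (0.0330, -0.1694, 0.0357)
step 2: ξ=(vx,vy,ωz)=(0.4125, 0.1125, 0.3125), dt=0.5 → body Δ=(0.2010, 0.0721, 0.1563) → world pose (0.2314, -0.0902, 0.1920)
step 3: ξ=(vx,vy,ωz)=(-0.2500, 0.0500, -1.2500), dt=1.5 → body Δ=(-0.1388, 0.2981, -1.8750) → world pose (0.0382, 0.1759, -1.6830)
step 4: ξ=(vx,vy,ωz)=(-0.0250, -0.4750, -0.4464), dt=1.5 → body Δ=(-0.2645, -0.6483, -0.6696) → world pose (-0.5764, 0.5114, -2.3527)
step 5: ξ=(vx,vy,ωz)=(-0.2375, -0.1375, 1.2946), dt=0.8 → body Δ=(-0.1058, -0.1813, 1.0357) → world pose (-0.6305, 0.7142, -1.3170)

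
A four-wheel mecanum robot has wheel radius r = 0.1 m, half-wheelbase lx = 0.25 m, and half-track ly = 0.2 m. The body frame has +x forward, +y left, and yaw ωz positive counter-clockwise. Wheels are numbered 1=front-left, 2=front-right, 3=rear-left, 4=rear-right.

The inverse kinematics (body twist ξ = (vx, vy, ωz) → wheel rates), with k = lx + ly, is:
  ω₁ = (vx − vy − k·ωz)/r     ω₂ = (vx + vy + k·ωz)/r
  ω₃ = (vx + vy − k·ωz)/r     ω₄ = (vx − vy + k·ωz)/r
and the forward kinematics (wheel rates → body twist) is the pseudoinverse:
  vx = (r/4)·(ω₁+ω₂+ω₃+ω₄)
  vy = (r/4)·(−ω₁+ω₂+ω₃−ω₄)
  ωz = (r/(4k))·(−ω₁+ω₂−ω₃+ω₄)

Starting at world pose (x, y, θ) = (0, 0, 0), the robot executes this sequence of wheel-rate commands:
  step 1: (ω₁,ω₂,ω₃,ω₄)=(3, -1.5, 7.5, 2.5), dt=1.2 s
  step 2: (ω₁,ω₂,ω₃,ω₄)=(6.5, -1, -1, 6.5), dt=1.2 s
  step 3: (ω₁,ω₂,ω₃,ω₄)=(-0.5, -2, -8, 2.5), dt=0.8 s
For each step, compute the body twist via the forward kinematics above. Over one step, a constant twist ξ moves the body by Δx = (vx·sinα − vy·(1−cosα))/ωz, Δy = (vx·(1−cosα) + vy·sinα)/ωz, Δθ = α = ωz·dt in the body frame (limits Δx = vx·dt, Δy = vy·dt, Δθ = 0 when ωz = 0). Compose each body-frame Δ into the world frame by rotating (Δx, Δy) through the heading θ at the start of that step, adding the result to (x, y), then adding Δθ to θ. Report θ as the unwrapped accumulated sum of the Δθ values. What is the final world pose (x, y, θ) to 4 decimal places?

step 1: ξ=(vx,vy,ωz)=(0.2875, 0.0125, -0.5278), dt=1.2 → body Δ=(0.3270, -0.0916, -0.6333) → world pose (0.3270, -0.0916, -0.6333)
step 2: ξ=(vx,vy,ωz)=(0.2750, -0.3750, 0.0000), dt=1.2 → body Δ=(0.3300, -0.4500, 0.0000) → world pose (0.3267, -0.6497, -0.6333)
step 3: ξ=(vx,vy,ωz)=(-0.2000, -0.3000, 0.5000), dt=0.8 → body Δ=(-0.1084, -0.2652, 0.4000) → world pose (0.0823, -0.7993, -0.2333)

(0.0823, -0.7993, -0.2333)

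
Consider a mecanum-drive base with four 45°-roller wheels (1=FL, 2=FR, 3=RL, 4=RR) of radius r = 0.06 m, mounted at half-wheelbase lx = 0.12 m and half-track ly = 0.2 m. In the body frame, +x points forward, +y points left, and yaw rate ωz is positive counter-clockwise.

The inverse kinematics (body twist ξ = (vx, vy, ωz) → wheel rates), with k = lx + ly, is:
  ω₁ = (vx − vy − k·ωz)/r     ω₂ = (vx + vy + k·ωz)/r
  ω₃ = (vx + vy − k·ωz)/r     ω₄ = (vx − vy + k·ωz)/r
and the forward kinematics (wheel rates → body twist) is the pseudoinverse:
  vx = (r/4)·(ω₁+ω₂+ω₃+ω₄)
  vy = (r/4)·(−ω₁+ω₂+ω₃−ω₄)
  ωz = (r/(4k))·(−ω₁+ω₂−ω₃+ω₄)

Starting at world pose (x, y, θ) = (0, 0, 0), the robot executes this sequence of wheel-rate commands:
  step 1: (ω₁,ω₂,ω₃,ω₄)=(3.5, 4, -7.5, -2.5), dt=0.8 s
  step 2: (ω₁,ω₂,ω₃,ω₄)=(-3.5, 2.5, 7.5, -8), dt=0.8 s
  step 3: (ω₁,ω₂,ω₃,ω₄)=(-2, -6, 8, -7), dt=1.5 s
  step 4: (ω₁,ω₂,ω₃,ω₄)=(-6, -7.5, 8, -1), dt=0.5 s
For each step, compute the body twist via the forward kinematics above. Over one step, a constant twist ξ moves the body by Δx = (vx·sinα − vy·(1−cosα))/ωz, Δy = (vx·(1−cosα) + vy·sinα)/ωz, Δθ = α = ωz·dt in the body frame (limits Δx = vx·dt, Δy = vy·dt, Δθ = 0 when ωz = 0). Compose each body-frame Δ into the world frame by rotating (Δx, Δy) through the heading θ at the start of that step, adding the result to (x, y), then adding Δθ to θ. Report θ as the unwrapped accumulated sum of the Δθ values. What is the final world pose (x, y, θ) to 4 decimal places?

step 1: ξ=(vx,vy,ωz)=(-0.0375, -0.0675, 0.2578), dt=0.8 → body Δ=(-0.0242, -0.0567, 0.2063) → world pose (-0.0242, -0.0567, 0.2063)
step 2: ξ=(vx,vy,ωz)=(-0.0225, 0.3225, -0.4453), dt=0.8 → body Δ=(0.0279, 0.2557, -0.3563) → world pose (-0.0494, 0.1993, -0.1500)
step 3: ξ=(vx,vy,ωz)=(-0.1050, 0.1650, -0.8906), dt=1.5 → body Δ=(0.0275, 0.2706, -1.3359) → world pose (0.0183, 0.4628, -1.4859)
step 4: ξ=(vx,vy,ωz)=(-0.0975, 0.1125, -0.4922), dt=0.5 → body Δ=(-0.0414, 0.0617, -0.2461) → world pose (0.0762, 0.5093, -1.7320)

(0.0762, 0.5093, -1.7320)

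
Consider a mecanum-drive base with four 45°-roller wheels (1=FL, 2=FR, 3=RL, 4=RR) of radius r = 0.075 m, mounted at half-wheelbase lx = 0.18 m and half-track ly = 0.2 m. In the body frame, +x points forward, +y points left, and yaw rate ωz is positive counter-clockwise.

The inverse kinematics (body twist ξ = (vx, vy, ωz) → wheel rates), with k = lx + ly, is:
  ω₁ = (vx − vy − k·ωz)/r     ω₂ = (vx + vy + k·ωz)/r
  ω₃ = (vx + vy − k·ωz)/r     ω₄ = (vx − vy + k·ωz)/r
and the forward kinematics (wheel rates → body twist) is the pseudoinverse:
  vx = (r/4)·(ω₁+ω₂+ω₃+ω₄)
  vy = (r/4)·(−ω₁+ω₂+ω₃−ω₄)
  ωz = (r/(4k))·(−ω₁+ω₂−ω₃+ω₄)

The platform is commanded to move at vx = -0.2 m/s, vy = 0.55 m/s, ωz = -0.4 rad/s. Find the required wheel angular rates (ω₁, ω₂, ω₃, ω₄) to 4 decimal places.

k = lx + ly = 0.18 + 0.2 = 0.3800;  k·ωz = 0.3800·-0.4 = -0.1520
ω₁ (FL) = (vx − vy − k·ωz)/r = -0.5980/0.075 = -7.9733
ω₂ (FR) = (vx + vy + k·ωz)/r = 0.1980/0.075 = 2.6400
ω₃ (RL) = (vx + vy − k·ωz)/r = 0.5020/0.075 = 6.6933
ω₄ (RR) = (vx − vy + k·ωz)/r = -0.9020/0.075 = -12.0267

(-7.9733, 2.6400, 6.6933, -12.0267)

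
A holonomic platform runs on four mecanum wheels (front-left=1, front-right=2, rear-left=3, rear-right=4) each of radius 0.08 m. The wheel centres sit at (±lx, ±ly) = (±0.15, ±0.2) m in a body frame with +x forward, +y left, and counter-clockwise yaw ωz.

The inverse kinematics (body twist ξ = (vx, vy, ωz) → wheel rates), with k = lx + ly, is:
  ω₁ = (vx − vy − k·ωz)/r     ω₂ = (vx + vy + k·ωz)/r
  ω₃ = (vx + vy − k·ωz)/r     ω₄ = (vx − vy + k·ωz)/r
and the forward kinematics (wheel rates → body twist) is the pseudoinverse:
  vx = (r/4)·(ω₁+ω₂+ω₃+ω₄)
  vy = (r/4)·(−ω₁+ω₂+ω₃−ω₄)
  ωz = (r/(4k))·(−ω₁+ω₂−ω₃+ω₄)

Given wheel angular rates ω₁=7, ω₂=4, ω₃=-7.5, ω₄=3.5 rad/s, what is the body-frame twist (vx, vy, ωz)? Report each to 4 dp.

k = lx + ly = 0.15 + 0.2 = 0.3500
ω₁+ω₂+ω₃+ω₄ = 7.0000  →  vx = (0.08/4)·7.0000 = 0.1400
−ω₁+ω₂+ω₃−ω₄ = -14.0000  →  vy = (0.08/4)·-14.0000 = -0.2800
−ω₁+ω₂−ω₃+ω₄ = 8.0000  →  ωz = (0.08/1.4000)·8.0000 = 0.4571

(0.1400, -0.2800, 0.4571)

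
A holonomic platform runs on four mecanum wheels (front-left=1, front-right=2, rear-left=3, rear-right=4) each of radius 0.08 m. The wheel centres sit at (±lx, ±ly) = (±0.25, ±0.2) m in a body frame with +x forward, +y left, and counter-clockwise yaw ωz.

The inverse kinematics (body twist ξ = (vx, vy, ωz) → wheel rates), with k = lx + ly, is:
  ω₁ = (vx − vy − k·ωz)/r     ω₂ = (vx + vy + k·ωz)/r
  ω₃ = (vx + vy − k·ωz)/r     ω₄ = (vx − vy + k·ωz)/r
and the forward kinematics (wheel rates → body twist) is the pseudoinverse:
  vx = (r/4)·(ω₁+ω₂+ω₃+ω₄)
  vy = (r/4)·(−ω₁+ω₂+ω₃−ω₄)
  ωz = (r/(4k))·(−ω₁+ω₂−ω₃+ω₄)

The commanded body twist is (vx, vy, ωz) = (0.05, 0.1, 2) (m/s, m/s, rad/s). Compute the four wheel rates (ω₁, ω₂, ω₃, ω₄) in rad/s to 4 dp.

k = lx + ly = 0.25 + 0.2 = 0.4500;  k·ωz = 0.4500·2 = 0.9000
ω₁ (FL) = (vx − vy − k·ωz)/r = -0.9500/0.08 = -11.8750
ω₂ (FR) = (vx + vy + k·ωz)/r = 1.0500/0.08 = 13.1250
ω₃ (RL) = (vx + vy − k·ωz)/r = -0.7500/0.08 = -9.3750
ω₄ (RR) = (vx − vy + k·ωz)/r = 0.8500/0.08 = 10.6250

(-11.8750, 13.1250, -9.3750, 10.6250)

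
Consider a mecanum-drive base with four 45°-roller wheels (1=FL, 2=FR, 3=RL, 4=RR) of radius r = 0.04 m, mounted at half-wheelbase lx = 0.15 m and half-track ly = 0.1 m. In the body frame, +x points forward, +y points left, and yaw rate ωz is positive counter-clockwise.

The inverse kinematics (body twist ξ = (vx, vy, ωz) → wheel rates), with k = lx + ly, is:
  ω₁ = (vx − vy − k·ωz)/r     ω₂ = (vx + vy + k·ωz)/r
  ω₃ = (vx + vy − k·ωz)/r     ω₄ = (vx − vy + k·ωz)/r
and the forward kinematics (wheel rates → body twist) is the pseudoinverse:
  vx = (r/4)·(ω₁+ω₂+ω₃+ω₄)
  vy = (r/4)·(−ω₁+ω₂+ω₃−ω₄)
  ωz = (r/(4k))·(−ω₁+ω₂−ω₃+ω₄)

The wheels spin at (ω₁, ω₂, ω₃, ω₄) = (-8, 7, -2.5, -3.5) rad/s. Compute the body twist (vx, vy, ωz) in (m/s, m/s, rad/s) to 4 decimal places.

k = lx + ly = 0.15 + 0.1 = 0.2500
ω₁+ω₂+ω₃+ω₄ = -7.0000  →  vx = (0.04/4)·-7.0000 = -0.0700
−ω₁+ω₂+ω₃−ω₄ = 16.0000  →  vy = (0.04/4)·16.0000 = 0.1600
−ω₁+ω₂−ω₃+ω₄ = 14.0000  →  ωz = (0.04/1.0000)·14.0000 = 0.5600

(-0.0700, 0.1600, 0.5600)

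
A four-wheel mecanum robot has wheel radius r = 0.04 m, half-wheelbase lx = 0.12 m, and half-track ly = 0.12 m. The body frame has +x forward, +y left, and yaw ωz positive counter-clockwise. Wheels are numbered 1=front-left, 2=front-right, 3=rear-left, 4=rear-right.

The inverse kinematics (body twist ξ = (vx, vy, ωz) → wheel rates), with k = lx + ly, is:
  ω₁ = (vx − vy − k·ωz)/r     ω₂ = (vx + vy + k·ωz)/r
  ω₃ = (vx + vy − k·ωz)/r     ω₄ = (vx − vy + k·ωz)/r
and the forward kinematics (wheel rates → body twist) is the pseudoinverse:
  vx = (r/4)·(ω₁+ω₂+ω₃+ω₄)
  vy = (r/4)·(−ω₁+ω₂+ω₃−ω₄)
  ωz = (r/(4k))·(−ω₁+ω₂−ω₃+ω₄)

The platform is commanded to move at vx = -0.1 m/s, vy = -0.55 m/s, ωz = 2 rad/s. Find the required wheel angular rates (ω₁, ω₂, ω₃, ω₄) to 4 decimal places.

k = lx + ly = 0.12 + 0.12 = 0.2400;  k·ωz = 0.2400·2 = 0.4800
ω₁ (FL) = (vx − vy − k·ωz)/r = -0.0300/0.04 = -0.7500
ω₂ (FR) = (vx + vy + k·ωz)/r = -0.1700/0.04 = -4.2500
ω₃ (RL) = (vx + vy − k·ωz)/r = -1.1300/0.04 = -28.2500
ω₄ (RR) = (vx − vy + k·ωz)/r = 0.9300/0.04 = 23.2500

(-0.7500, -4.2500, -28.2500, 23.2500)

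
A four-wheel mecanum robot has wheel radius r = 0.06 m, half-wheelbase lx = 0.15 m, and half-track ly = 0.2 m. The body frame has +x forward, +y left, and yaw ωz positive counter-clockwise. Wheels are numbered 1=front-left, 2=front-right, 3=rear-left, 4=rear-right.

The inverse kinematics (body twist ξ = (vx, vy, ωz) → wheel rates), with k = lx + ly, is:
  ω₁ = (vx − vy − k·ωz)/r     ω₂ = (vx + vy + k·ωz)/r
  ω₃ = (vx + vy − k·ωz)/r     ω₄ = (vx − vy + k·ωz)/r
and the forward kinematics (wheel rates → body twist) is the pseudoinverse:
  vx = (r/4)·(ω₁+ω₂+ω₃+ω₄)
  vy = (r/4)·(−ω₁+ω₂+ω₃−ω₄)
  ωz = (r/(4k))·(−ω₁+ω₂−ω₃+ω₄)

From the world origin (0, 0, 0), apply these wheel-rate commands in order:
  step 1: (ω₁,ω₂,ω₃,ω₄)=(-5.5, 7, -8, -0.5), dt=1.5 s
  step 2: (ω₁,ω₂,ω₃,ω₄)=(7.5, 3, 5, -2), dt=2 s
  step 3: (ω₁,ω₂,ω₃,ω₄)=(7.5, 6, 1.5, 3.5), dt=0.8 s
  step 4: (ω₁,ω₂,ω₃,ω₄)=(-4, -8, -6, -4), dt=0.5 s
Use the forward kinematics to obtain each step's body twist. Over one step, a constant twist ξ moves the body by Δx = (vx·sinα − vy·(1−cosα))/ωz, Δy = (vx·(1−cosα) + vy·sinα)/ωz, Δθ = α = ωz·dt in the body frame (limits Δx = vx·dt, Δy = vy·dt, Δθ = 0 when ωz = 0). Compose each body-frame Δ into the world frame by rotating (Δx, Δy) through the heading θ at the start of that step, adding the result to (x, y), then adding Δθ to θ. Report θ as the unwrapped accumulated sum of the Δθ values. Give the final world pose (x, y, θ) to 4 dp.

(0.1207, 0.2597, 0.2743)

step 1: ξ=(vx,vy,ωz)=(-0.1050, 0.0750, 0.8571), dt=1.5 → body Δ=(-0.1804, -0.0041, 1.2857) → world pose (-0.1804, -0.0041, 1.2857)
step 2: ξ=(vx,vy,ωz)=(0.2025, 0.0375, -0.4929), dt=2.0 → body Δ=(0.3766, -0.1205, -0.9857) → world pose (0.0411, 0.3234, 0.3000)
step 3: ξ=(vx,vy,ωz)=(0.2775, -0.0525, 0.0214), dt=0.8 → body Δ=(0.2223, -0.0401, 0.0171) → world pose (0.2654, 0.3508, 0.3171)
step 4: ξ=(vx,vy,ωz)=(-0.3300, -0.0900, -0.0857), dt=0.5 → body Δ=(-0.1659, -0.0415, -0.0429) → world pose (0.1207, 0.2597, 0.2743)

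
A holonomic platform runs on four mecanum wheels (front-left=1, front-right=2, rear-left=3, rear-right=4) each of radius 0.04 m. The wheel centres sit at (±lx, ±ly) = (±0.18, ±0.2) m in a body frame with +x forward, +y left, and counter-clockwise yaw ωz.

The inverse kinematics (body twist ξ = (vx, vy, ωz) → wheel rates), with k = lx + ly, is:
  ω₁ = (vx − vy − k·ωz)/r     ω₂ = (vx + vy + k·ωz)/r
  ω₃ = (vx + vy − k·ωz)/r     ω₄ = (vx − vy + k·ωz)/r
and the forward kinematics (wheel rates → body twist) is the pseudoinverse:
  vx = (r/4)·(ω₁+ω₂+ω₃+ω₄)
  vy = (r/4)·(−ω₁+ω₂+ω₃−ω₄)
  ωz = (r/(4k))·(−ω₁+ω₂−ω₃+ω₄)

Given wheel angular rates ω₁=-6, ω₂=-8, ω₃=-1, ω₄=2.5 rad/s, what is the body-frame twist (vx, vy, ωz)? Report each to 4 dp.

(-0.1250, -0.0550, 0.0395)

k = lx + ly = 0.18 + 0.2 = 0.3800
ω₁+ω₂+ω₃+ω₄ = -12.5000  →  vx = (0.04/4)·-12.5000 = -0.1250
−ω₁+ω₂+ω₃−ω₄ = -5.5000  →  vy = (0.04/4)·-5.5000 = -0.0550
−ω₁+ω₂−ω₃+ω₄ = 1.5000  →  ωz = (0.04/1.5200)·1.5000 = 0.0395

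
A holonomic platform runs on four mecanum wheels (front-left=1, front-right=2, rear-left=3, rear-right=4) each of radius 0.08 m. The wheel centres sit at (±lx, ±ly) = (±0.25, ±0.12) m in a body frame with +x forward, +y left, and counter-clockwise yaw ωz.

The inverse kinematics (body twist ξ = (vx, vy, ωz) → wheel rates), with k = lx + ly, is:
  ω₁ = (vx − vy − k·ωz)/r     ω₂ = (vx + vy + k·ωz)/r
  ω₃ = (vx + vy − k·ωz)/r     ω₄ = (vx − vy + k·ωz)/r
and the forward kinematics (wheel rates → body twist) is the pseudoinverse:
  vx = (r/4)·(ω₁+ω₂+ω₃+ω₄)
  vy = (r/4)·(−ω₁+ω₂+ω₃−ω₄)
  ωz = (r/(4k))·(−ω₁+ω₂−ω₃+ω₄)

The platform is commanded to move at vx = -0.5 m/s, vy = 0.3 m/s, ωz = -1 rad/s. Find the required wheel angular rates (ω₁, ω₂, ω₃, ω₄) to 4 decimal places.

(-5.3750, -7.1250, 2.1250, -14.6250)

k = lx + ly = 0.25 + 0.12 = 0.3700;  k·ωz = 0.3700·-1 = -0.3700
ω₁ (FL) = (vx − vy − k·ωz)/r = -0.4300/0.08 = -5.3750
ω₂ (FR) = (vx + vy + k·ωz)/r = -0.5700/0.08 = -7.1250
ω₃ (RL) = (vx + vy − k·ωz)/r = 0.1700/0.08 = 2.1250
ω₄ (RR) = (vx − vy + k·ωz)/r = -1.1700/0.08 = -14.6250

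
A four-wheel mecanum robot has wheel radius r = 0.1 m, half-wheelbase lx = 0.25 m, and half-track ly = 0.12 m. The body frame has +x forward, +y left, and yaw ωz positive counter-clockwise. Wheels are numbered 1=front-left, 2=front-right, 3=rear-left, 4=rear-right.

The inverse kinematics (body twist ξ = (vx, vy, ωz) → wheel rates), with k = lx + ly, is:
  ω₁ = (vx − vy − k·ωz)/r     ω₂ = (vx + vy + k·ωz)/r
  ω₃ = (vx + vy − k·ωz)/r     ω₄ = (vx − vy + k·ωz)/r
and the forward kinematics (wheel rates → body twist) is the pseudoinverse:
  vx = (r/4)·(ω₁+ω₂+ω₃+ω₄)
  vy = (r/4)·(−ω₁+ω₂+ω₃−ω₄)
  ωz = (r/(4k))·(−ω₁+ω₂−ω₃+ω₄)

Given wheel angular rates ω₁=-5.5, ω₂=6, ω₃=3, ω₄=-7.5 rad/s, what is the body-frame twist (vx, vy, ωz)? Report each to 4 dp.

k = lx + ly = 0.25 + 0.12 = 0.3700
ω₁+ω₂+ω₃+ω₄ = -4.0000  →  vx = (0.1/4)·-4.0000 = -0.1000
−ω₁+ω₂+ω₃−ω₄ = 22.0000  →  vy = (0.1/4)·22.0000 = 0.5500
−ω₁+ω₂−ω₃+ω₄ = 1.0000  →  ωz = (0.1/1.4800)·1.0000 = 0.0676

(-0.1000, 0.5500, 0.0676)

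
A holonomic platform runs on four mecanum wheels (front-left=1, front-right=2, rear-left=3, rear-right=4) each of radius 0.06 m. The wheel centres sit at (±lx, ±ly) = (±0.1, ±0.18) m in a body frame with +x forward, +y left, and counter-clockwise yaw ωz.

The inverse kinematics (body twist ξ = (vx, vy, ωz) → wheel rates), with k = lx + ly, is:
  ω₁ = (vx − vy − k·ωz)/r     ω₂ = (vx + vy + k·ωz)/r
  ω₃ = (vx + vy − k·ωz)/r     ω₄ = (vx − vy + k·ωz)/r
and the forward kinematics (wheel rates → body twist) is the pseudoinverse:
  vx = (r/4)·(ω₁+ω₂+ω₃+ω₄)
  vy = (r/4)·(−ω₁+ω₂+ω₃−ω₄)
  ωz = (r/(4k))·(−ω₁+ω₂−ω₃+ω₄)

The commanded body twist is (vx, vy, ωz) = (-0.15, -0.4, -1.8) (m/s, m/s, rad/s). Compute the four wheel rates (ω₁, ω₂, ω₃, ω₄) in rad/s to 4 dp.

k = lx + ly = 0.1 + 0.18 = 0.2800;  k·ωz = 0.2800·-1.8 = -0.5040
ω₁ (FL) = (vx − vy − k·ωz)/r = 0.7540/0.06 = 12.5667
ω₂ (FR) = (vx + vy + k·ωz)/r = -1.0540/0.06 = -17.5667
ω₃ (RL) = (vx + vy − k·ωz)/r = -0.0460/0.06 = -0.7667
ω₄ (RR) = (vx − vy + k·ωz)/r = -0.2540/0.06 = -4.2333

(12.5667, -17.5667, -0.7667, -4.2333)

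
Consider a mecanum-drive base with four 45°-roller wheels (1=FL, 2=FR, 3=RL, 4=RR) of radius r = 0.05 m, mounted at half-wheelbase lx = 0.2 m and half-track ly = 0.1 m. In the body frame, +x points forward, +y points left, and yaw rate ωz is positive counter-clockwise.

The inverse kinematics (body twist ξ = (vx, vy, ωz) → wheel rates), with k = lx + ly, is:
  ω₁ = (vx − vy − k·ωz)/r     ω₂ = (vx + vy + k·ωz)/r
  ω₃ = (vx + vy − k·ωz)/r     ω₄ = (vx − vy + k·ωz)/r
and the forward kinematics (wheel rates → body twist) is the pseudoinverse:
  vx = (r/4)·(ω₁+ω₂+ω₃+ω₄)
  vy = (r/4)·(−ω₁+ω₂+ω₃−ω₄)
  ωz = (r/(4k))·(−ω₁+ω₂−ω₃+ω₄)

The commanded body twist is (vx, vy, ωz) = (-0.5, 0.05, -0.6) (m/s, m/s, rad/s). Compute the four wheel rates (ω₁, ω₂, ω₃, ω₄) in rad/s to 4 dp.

k = lx + ly = 0.2 + 0.1 = 0.3000;  k·ωz = 0.3000·-0.6 = -0.1800
ω₁ (FL) = (vx − vy − k·ωz)/r = -0.3700/0.05 = -7.4000
ω₂ (FR) = (vx + vy + k·ωz)/r = -0.6300/0.05 = -12.6000
ω₃ (RL) = (vx + vy − k·ωz)/r = -0.2700/0.05 = -5.4000
ω₄ (RR) = (vx − vy + k·ωz)/r = -0.7300/0.05 = -14.6000

(-7.4000, -12.6000, -5.4000, -14.6000)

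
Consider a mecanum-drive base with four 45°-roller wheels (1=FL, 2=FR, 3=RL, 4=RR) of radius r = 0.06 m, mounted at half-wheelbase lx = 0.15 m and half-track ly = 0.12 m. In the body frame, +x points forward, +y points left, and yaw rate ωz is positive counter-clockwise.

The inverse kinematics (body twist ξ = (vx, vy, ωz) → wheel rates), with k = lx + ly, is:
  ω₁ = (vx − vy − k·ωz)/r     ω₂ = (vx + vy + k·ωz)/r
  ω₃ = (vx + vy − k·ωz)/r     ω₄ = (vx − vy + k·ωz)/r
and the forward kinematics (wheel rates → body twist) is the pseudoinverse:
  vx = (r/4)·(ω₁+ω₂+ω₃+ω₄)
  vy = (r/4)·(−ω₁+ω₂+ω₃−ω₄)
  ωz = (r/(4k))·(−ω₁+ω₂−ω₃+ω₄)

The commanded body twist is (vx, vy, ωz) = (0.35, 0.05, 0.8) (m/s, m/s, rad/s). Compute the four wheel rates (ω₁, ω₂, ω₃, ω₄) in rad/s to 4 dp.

(1.4000, 10.2667, 3.0667, 8.6000)

k = lx + ly = 0.15 + 0.12 = 0.2700;  k·ωz = 0.2700·0.8 = 0.2160
ω₁ (FL) = (vx − vy − k·ωz)/r = 0.0840/0.06 = 1.4000
ω₂ (FR) = (vx + vy + k·ωz)/r = 0.6160/0.06 = 10.2667
ω₃ (RL) = (vx + vy − k·ωz)/r = 0.1840/0.06 = 3.0667
ω₄ (RR) = (vx − vy + k·ωz)/r = 0.5160/0.06 = 8.6000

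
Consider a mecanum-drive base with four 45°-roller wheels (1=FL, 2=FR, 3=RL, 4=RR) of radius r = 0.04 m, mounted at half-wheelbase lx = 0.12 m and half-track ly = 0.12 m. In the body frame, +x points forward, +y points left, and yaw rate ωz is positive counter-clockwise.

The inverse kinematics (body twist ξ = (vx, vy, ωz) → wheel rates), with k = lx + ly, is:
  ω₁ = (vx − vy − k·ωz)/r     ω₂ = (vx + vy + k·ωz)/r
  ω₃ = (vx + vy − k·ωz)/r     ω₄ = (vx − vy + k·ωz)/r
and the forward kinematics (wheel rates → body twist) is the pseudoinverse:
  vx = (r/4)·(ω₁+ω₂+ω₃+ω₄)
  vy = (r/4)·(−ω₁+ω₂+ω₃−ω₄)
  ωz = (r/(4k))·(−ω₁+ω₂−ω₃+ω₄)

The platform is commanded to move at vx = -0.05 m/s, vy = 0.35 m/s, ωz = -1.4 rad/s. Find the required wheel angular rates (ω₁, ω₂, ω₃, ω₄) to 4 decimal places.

k = lx + ly = 0.12 + 0.12 = 0.2400;  k·ωz = 0.2400·-1.4 = -0.3360
ω₁ (FL) = (vx − vy − k·ωz)/r = -0.0640/0.04 = -1.6000
ω₂ (FR) = (vx + vy + k·ωz)/r = -0.0360/0.04 = -0.9000
ω₃ (RL) = (vx + vy − k·ωz)/r = 0.6360/0.04 = 15.9000
ω₄ (RR) = (vx − vy + k·ωz)/r = -0.7360/0.04 = -18.4000

(-1.6000, -0.9000, 15.9000, -18.4000)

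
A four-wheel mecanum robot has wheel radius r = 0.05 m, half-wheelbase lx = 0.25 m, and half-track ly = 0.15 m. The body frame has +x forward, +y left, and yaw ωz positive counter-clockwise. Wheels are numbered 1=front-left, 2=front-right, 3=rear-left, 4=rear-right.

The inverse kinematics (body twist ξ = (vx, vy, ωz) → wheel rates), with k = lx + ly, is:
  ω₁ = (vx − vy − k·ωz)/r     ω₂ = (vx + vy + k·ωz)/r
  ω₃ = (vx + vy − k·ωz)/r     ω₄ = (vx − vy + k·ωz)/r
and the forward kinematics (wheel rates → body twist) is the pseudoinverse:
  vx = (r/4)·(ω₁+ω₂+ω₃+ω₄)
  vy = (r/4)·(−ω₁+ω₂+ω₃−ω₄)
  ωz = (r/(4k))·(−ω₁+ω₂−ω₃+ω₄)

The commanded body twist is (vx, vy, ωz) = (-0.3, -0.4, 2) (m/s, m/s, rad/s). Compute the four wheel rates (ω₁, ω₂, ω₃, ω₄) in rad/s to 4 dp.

k = lx + ly = 0.25 + 0.15 = 0.4000;  k·ωz = 0.4000·2 = 0.8000
ω₁ (FL) = (vx − vy − k·ωz)/r = -0.7000/0.05 = -14.0000
ω₂ (FR) = (vx + vy + k·ωz)/r = 0.1000/0.05 = 2.0000
ω₃ (RL) = (vx + vy − k·ωz)/r = -1.5000/0.05 = -30.0000
ω₄ (RR) = (vx − vy + k·ωz)/r = 0.9000/0.05 = 18.0000

(-14.0000, 2.0000, -30.0000, 18.0000)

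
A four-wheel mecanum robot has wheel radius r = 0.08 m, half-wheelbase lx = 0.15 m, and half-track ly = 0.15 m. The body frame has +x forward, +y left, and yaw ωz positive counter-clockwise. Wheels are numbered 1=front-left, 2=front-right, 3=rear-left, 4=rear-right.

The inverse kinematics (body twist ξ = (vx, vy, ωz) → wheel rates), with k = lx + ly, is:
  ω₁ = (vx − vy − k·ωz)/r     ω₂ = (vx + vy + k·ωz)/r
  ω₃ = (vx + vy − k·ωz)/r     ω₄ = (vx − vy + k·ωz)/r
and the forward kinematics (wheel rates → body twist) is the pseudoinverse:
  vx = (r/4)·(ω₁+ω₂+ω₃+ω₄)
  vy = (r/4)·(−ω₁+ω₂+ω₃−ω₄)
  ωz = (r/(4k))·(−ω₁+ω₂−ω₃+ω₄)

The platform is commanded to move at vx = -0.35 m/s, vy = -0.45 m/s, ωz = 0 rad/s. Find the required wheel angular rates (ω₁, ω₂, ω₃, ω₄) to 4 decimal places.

(1.2500, -10.0000, -10.0000, 1.2500)

k = lx + ly = 0.15 + 0.15 = 0.3000;  k·ωz = 0.3000·0 = 0.0000
ω₁ (FL) = (vx − vy − k·ωz)/r = 0.1000/0.08 = 1.2500
ω₂ (FR) = (vx + vy + k·ωz)/r = -0.8000/0.08 = -10.0000
ω₃ (RL) = (vx + vy − k·ωz)/r = -0.8000/0.08 = -10.0000
ω₄ (RR) = (vx − vy + k·ωz)/r = 0.1000/0.08 = 1.2500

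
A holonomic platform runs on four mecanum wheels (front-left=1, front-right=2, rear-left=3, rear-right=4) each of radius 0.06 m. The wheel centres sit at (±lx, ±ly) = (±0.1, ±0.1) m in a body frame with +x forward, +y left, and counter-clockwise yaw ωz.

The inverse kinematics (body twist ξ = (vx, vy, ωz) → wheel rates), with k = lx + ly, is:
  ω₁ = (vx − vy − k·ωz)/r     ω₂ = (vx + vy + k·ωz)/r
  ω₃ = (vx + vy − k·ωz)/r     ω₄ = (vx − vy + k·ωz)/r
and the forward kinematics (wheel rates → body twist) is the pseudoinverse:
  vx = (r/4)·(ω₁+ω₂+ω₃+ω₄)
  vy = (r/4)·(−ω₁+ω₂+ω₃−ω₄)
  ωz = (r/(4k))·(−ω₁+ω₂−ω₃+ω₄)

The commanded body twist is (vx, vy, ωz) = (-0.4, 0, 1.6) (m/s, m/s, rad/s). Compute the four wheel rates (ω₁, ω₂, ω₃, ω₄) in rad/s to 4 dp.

k = lx + ly = 0.1 + 0.1 = 0.2000;  k·ωz = 0.2000·1.6 = 0.3200
ω₁ (FL) = (vx − vy − k·ωz)/r = -0.7200/0.06 = -12.0000
ω₂ (FR) = (vx + vy + k·ωz)/r = -0.0800/0.06 = -1.3333
ω₃ (RL) = (vx + vy − k·ωz)/r = -0.7200/0.06 = -12.0000
ω₄ (RR) = (vx − vy + k·ωz)/r = -0.0800/0.06 = -1.3333

(-12.0000, -1.3333, -12.0000, -1.3333)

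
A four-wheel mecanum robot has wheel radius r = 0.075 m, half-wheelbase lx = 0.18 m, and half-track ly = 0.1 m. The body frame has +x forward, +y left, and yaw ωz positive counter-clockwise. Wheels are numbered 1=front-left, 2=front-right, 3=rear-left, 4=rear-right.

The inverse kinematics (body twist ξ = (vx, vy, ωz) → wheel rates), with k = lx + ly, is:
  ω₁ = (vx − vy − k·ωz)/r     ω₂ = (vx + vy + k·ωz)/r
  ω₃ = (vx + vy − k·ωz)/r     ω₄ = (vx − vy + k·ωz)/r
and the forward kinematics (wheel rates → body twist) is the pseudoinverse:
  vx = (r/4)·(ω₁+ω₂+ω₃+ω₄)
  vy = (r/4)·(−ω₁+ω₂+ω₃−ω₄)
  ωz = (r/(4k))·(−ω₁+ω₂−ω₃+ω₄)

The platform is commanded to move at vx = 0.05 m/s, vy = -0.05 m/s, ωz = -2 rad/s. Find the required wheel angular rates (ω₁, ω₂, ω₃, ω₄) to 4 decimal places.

k = lx + ly = 0.18 + 0.1 = 0.2800;  k·ωz = 0.2800·-2 = -0.5600
ω₁ (FL) = (vx − vy − k·ωz)/r = 0.6600/0.075 = 8.8000
ω₂ (FR) = (vx + vy + k·ωz)/r = -0.5600/0.075 = -7.4667
ω₃ (RL) = (vx + vy − k·ωz)/r = 0.5600/0.075 = 7.4667
ω₄ (RR) = (vx − vy + k·ωz)/r = -0.4600/0.075 = -6.1333

(8.8000, -7.4667, 7.4667, -6.1333)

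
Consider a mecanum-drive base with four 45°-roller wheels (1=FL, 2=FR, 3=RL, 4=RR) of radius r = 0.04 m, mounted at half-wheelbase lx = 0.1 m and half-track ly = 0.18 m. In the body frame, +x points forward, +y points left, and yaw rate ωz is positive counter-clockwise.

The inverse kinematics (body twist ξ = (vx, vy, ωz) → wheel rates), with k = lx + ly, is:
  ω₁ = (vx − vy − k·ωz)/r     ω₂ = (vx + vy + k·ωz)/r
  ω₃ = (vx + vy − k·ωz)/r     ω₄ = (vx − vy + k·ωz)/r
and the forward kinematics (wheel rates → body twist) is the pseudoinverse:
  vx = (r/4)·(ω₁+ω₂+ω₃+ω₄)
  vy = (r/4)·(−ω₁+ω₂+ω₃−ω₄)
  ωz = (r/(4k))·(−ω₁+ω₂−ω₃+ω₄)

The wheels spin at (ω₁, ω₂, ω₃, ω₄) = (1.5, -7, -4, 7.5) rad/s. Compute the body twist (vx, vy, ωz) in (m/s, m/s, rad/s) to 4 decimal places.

k = lx + ly = 0.1 + 0.18 = 0.2800
ω₁+ω₂+ω₃+ω₄ = -2.0000  →  vx = (0.04/4)·-2.0000 = -0.0200
−ω₁+ω₂+ω₃−ω₄ = -20.0000  →  vy = (0.04/4)·-20.0000 = -0.2000
−ω₁+ω₂−ω₃+ω₄ = 3.0000  →  ωz = (0.04/1.1200)·3.0000 = 0.1071

(-0.0200, -0.2000, 0.1071)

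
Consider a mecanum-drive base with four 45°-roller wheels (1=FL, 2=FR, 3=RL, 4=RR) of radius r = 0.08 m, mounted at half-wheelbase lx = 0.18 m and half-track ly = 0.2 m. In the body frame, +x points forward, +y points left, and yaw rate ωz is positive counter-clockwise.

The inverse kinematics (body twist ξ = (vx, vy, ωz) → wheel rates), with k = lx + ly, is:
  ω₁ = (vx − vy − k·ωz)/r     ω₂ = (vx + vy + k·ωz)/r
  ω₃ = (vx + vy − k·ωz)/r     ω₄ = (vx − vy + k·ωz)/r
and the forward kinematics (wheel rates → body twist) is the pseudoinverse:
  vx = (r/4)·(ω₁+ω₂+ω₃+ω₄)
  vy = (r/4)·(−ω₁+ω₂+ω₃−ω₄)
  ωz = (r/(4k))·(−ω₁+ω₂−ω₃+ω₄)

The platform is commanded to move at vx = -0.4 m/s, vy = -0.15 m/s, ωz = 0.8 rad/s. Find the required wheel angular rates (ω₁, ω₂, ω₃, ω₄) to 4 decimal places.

k = lx + ly = 0.18 + 0.2 = 0.3800;  k·ωz = 0.3800·0.8 = 0.3040
ω₁ (FL) = (vx − vy − k·ωz)/r = -0.5540/0.08 = -6.9250
ω₂ (FR) = (vx + vy + k·ωz)/r = -0.2460/0.08 = -3.0750
ω₃ (RL) = (vx + vy − k·ωz)/r = -0.8540/0.08 = -10.6750
ω₄ (RR) = (vx − vy + k·ωz)/r = 0.0540/0.08 = 0.6750

(-6.9250, -3.0750, -10.6750, 0.6750)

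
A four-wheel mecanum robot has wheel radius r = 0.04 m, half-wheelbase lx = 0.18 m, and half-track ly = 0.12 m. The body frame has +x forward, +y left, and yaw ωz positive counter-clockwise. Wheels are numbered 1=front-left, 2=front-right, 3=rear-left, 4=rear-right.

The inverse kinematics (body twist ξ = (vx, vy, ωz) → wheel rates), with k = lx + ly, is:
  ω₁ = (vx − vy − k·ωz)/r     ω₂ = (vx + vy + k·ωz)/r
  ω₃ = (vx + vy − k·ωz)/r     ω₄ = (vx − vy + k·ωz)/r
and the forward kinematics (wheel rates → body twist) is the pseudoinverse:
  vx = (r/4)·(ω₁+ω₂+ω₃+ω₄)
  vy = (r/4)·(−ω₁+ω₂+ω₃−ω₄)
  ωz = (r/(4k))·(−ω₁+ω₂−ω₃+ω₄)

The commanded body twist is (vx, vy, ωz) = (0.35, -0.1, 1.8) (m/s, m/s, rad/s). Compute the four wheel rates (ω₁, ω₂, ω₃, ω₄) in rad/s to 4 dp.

(-2.2500, 19.7500, -7.2500, 24.7500)

k = lx + ly = 0.18 + 0.12 = 0.3000;  k·ωz = 0.3000·1.8 = 0.5400
ω₁ (FL) = (vx − vy − k·ωz)/r = -0.0900/0.04 = -2.2500
ω₂ (FR) = (vx + vy + k·ωz)/r = 0.7900/0.04 = 19.7500
ω₃ (RL) = (vx + vy − k·ωz)/r = -0.2900/0.04 = -7.2500
ω₄ (RR) = (vx − vy + k·ωz)/r = 0.9900/0.04 = 24.7500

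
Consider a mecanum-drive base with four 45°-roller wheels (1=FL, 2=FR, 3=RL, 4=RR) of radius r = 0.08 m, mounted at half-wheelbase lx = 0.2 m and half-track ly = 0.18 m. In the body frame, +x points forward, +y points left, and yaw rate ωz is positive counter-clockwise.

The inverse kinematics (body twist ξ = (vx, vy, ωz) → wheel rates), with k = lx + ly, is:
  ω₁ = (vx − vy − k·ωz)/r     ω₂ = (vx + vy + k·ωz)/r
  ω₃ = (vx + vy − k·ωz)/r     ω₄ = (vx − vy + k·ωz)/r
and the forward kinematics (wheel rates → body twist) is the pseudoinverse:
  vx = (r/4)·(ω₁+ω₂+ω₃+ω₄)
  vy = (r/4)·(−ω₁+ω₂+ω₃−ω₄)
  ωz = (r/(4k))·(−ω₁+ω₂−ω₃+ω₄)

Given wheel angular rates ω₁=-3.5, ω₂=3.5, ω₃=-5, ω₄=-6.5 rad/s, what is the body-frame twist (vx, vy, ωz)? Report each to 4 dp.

(-0.2300, 0.1700, 0.2895)

k = lx + ly = 0.2 + 0.18 = 0.3800
ω₁+ω₂+ω₃+ω₄ = -11.5000  →  vx = (0.08/4)·-11.5000 = -0.2300
−ω₁+ω₂+ω₃−ω₄ = 8.5000  →  vy = (0.08/4)·8.5000 = 0.1700
−ω₁+ω₂−ω₃+ω₄ = 5.5000  →  ωz = (0.08/1.5200)·5.5000 = 0.2895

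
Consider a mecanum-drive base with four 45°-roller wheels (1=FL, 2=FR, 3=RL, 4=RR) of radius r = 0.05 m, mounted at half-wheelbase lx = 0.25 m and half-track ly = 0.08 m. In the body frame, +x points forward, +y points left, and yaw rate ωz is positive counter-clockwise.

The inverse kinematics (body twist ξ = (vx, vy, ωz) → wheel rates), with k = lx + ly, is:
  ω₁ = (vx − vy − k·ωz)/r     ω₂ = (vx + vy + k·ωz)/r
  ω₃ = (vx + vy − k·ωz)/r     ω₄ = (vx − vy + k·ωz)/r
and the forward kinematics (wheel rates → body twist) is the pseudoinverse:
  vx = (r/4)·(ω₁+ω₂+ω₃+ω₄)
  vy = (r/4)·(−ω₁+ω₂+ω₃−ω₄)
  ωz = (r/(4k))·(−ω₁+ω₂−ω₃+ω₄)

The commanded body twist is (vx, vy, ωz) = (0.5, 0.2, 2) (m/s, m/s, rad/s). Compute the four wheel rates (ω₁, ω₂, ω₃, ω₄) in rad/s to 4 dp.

(-7.2000, 27.2000, 0.8000, 19.2000)

k = lx + ly = 0.25 + 0.08 = 0.3300;  k·ωz = 0.3300·2 = 0.6600
ω₁ (FL) = (vx − vy − k·ωz)/r = -0.3600/0.05 = -7.2000
ω₂ (FR) = (vx + vy + k·ωz)/r = 1.3600/0.05 = 27.2000
ω₃ (RL) = (vx + vy − k·ωz)/r = 0.0400/0.05 = 0.8000
ω₄ (RR) = (vx − vy + k·ωz)/r = 0.9600/0.05 = 19.2000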